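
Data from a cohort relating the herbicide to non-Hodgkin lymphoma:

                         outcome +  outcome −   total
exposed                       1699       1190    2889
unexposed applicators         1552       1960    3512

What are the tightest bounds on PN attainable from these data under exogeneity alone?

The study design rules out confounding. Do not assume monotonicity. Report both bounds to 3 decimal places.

0.249 ≤ PN ≤ 0.949

p₁ = P(outcome | exposed) = 1699/2889 = 0.58809
p₀ = P(outcome | unexposed) = 1552/3512 = 0.44191
Under exogeneity alone the bounds on PN are max{0,(p₁−p₀)/p₁} ≤ PN ≤ min{1,(1−p₀)/p₁}.
  lower = (p₁ − p₀)/p₁ = 0.14618 / 0.58809 ≈ 0.2486
  upper = min{1, (1 − p₀)/p₁} = 0.55809 / 0.58809 ≈ 0.9490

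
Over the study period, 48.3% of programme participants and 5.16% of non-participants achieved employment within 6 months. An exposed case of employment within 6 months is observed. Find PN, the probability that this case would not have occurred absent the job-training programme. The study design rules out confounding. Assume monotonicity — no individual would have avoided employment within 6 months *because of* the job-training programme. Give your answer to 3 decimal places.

PN ≈ 0.893

p₁ = 0.483, p₀ = 0.0516.
Under exogeneity and monotonicity, PN = (p₁ − p₀) / p₁.
PN = (0.483 − 0.0516) / 0.483 = 0.4314 / 0.483 ≈ 0.8932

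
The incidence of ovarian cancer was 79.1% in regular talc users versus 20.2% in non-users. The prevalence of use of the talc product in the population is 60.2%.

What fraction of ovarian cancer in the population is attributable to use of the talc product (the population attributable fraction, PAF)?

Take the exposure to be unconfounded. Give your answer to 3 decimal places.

PAF ≈ 0.637

p₁ = 0.791, p₀ = 0.202.
Overall risk P(Y=1) = π·p₁ + (1−π)·p₀ = 0.602×0.791 + 0.398×0.202 = 0.55658.
Under exogeneity, PAF = [P(Y=1) − p₀] / P(Y=1).
PAF = (0.55658 − 0.202) / 0.55658 ≈ 0.6371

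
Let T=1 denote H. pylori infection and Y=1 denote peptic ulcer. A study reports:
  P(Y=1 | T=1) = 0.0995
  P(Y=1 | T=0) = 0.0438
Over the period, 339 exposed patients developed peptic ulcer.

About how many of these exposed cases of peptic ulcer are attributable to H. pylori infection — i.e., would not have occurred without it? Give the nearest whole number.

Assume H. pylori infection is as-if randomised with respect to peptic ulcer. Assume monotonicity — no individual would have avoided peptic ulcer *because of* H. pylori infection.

about 190 cases

Let p₁ = 0.0995, p₀ = 0.0438.
PN = (p₁ − p₀)/p₁ = (0.0995 − 0.0438) / 0.0995 ≈ 0.55980.
Attributable cases ≈ PN × (exposed cases) = 0.55980 × 339 ≈ 189.77.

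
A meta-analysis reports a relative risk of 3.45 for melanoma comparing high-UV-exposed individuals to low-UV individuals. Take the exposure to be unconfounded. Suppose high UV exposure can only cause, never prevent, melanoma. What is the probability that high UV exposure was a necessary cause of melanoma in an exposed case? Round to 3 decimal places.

PN ≈ 0.710

Under exogeneity and monotonicity, PN = (RR − 1) / RR = 1 − 1/RR.
PN = (3.45 − 1) / 3.45 = 2.45 / 3.45 ≈ 0.7101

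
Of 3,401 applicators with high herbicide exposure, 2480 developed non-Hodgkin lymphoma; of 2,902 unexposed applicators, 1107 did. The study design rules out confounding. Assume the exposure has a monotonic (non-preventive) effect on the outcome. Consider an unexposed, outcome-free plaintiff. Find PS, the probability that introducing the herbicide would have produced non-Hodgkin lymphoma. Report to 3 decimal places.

p₁ = P(outcome | exposed) = 2480/3401 = 0.7292
p₀ = P(outcome | unexposed) = 1107/2902 = 0.38146
Under exogeneity and monotonicity, PS = (p₁ − p₀) / (1 − p₀).
PS = (0.7292 − 0.38146) / (1 − 0.38146) = 0.34774 / 0.61854 ≈ 0.5622

PS ≈ 0.562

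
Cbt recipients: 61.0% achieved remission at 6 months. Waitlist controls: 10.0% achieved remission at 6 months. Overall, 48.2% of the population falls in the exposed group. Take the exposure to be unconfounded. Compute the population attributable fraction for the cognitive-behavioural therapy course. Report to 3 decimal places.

PAF ≈ 0.711

p₁ = 0.61, p₀ = 0.1.
Overall risk P(Y=1) = π·p₁ + (1−π)·p₀ = 0.482×0.61 + 0.518×0.1 = 0.34582.
Under exogeneity, PAF = [P(Y=1) − p₀] / P(Y=1).
PAF = (0.34582 − 0.1) / 0.34582 ≈ 0.7108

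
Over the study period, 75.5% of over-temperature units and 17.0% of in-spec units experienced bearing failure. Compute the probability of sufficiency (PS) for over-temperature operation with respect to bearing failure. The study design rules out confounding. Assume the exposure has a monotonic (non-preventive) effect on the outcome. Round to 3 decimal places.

p₁ = 0.755, p₀ = 0.17.
Under exogeneity and monotonicity, PS = (p₁ − p₀) / (1 − p₀).
PS = (0.755 − 0.17) / (1 − 0.17) = 0.585 / 0.83 ≈ 0.7048

PS ≈ 0.705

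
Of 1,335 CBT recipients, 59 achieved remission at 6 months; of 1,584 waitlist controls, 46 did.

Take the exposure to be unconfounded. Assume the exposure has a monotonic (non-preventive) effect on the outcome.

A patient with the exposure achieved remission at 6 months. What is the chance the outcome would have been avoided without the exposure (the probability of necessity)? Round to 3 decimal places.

PN ≈ 0.343

p₁ = P(outcome | exposed) = 59/1335 = 0.044195
p₀ = P(outcome | unexposed) = 46/1584 = 0.02904
Under exogeneity and monotonicity, PN = (p₁ − p₀) / p₁.
PN = (0.044195 − 0.02904) / 0.044195 = 0.015154 / 0.044195 ≈ 0.3429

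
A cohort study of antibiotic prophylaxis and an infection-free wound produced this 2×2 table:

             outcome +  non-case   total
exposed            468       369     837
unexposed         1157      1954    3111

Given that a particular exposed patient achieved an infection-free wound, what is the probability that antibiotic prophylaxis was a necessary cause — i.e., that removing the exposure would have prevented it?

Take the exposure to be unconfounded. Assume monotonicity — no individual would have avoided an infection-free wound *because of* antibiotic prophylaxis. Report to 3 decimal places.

p₁ = P(outcome | exposed) = 468/837 = 0.55914
p₀ = P(outcome | unexposed) = 1157/3111 = 0.37191
Under exogeneity and monotonicity, PN = (p₁ − p₀)/p₁.
PN = (0.55914 − 0.37191) / 0.55914 ≈ 0.3349

PN ≈ 0.335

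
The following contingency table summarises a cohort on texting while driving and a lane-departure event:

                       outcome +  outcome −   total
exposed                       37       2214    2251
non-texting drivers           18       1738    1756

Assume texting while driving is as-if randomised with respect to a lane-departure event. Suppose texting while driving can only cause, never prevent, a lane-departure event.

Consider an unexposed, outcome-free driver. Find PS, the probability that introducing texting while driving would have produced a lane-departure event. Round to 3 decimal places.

p₁ = P(outcome | exposed) = 37/2251 = 0.016437
p₀ = P(outcome | unexposed) = 18/1756 = 0.010251
Under exogeneity and monotonicity, PS = (p₁ − p₀)/(1 − p₀).
PS = (0.016437 − 0.010251) / 0.98975 ≈ 0.0063

PS ≈ 0.006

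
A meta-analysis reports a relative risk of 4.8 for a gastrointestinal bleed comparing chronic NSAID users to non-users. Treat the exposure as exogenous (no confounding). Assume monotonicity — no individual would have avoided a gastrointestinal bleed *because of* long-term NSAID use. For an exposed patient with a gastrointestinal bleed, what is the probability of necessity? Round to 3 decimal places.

PN ≈ 0.792

Under exogeneity and monotonicity, PN = (RR − 1) / RR = 1 − 1/RR.
PN = (4.8 − 1) / 4.8 = 3.8 / 4.8 ≈ 0.7917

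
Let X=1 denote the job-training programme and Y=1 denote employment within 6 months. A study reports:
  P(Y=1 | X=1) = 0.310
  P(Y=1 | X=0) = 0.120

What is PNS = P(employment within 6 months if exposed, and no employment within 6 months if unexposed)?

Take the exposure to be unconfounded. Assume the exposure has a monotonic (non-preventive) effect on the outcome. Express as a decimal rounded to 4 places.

PNS ≈ 0.1900

Let p₁ = 0.31, p₀ = 0.12.
Under exogeneity and monotonicity, PNS = p₁ − p₀.
PNS = 0.31 − 0.12 = 0.19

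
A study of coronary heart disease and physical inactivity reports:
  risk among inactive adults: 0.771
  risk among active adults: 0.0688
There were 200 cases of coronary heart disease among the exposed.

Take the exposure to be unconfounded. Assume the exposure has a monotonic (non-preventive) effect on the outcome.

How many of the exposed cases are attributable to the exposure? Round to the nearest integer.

about 182 cases

Let p₁ = 0.771, p₀ = 0.0688.
PN = (p₁ − p₀)/p₁ = (0.771 − 0.0688) / 0.771 ≈ 0.91077.
Attributable cases ≈ PN × (exposed cases) = 0.91077 × 200 ≈ 182.15.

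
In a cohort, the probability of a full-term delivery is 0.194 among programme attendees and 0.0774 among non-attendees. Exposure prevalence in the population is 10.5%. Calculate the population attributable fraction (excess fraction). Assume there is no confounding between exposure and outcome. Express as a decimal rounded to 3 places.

PAF ≈ 0.137

Let p₁ = 0.194, p₀ = 0.0774.
Overall risk P(Y=1) = π·p₁ + (1−π)·p₀ = 0.105×0.194 + 0.895×0.0774 = 0.089643.
Under exogeneity, PAF = [P(Y=1) − p₀] / P(Y=1).
PAF = (0.089643 − 0.0774) / 0.089643 ≈ 0.1366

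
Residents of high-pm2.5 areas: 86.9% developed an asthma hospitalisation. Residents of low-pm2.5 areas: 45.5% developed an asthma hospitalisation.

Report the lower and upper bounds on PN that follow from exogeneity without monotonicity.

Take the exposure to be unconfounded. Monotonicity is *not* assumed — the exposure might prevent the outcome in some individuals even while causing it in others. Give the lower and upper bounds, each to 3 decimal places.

p₁ = 0.869, p₀ = 0.455.
Under exogeneity alone the bounds on PN are max{0,(p₁−p₀)/p₁} ≤ PN ≤ min{1,(1−p₀)/p₁}.
  lower = (p₁ − p₀)/p₁ = 0.414 / 0.869 ≈ 0.4764
  upper = min{1, (1 − p₀)/p₁} = 0.545 / 0.869 ≈ 0.6272

0.476 ≤ PN ≤ 0.627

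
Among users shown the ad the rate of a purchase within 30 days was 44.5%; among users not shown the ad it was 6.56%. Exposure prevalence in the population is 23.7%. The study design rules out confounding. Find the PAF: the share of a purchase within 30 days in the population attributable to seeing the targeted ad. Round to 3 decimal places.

PAF ≈ 0.578

p₁ = 0.445, p₀ = 0.0656.
Overall risk P(Y=1) = π·p₁ + (1−π)·p₀ = 0.237×0.445 + 0.763×0.0656 = 0.15552.
Under exogeneity, PAF = [P(Y=1) − p₀] / P(Y=1).
PAF = (0.15552 − 0.0656) / 0.15552 ≈ 0.5782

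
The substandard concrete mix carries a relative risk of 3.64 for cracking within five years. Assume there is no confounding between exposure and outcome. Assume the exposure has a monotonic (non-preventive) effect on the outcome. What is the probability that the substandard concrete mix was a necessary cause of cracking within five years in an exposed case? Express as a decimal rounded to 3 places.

Under exogeneity and monotonicity, PN = (RR − 1) / RR = 1 − 1/RR.
PN = (3.64 − 1) / 3.64 = 2.64 / 3.64 ≈ 0.7253

PN ≈ 0.725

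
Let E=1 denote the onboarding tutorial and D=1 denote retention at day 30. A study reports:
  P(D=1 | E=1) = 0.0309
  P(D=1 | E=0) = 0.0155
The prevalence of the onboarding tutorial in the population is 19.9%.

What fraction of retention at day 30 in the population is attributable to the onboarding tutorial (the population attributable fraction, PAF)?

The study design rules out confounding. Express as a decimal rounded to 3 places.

Let p₁ = 0.0309, p₀ = 0.0155.
Overall risk P(Y=1) = π·p₁ + (1−π)·p₀ = 0.199×0.0309 + 0.801×0.0155 = 0.018565.
Under exogeneity, PAF = [P(Y=1) − p₀] / P(Y=1).
PAF = (0.018565 − 0.0155) / 0.018565 ≈ 0.1651

PAF ≈ 0.165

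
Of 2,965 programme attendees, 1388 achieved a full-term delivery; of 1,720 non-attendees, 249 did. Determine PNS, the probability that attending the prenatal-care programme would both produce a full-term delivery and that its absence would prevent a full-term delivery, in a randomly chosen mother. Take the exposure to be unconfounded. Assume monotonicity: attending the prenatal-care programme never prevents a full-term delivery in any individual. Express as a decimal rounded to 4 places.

p₁ = P(outcome | exposed) = 1388/2965 = 0.46813
p₀ = P(outcome | unexposed) = 249/1720 = 0.14477
Under exogeneity and monotonicity, PNS = p₁ − p₀.
PNS = 0.46813 − 0.14477 = 0.32336

PNS ≈ 0.3234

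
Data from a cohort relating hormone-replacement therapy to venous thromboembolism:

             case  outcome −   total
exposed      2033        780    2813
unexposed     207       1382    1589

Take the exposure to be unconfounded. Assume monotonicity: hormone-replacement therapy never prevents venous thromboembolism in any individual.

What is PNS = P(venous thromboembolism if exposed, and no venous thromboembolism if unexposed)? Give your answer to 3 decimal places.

PNS ≈ 0.592

p₁ = P(outcome | exposed) = 2033/2813 = 0.72272
p₀ = P(outcome | unexposed) = 207/1589 = 0.13027
Under exogeneity and monotonicity, PNS = p₁ − p₀.
PNS = 0.72272 − 0.13027 = 0.59245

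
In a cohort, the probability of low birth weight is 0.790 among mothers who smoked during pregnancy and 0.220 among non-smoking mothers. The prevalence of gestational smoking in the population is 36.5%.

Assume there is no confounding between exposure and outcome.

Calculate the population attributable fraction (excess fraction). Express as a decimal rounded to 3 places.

PAF ≈ 0.486

Let p₁ = 0.79, p₀ = 0.22.
Overall risk P(Y=1) = π·p₁ + (1−π)·p₀ = 0.365×0.79 + 0.635×0.22 = 0.42805.
Under exogeneity, PAF = [P(Y=1) − p₀] / P(Y=1).
PAF = (0.42805 − 0.22) / 0.42805 ≈ 0.4860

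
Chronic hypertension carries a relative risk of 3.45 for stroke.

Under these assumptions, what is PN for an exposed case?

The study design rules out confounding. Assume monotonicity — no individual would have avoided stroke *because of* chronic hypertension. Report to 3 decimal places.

Under exogeneity and monotonicity, PN = (RR − 1) / RR = 1 − 1/RR.
PN = (3.45 − 1) / 3.45 = 2.45 / 3.45 ≈ 0.7101

PN ≈ 0.710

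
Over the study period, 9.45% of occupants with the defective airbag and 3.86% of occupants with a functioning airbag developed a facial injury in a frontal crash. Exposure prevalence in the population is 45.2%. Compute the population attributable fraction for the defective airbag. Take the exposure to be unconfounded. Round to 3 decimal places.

PAF ≈ 0.396

p₁ = 0.0945, p₀ = 0.0386.
Overall risk P(Y=1) = π·p₁ + (1−π)·p₀ = 0.452×0.0945 + 0.548×0.0386 = 0.063867.
Under exogeneity, PAF = [P(Y=1) − p₀] / P(Y=1).
PAF = (0.063867 − 0.0386) / 0.063867 ≈ 0.3956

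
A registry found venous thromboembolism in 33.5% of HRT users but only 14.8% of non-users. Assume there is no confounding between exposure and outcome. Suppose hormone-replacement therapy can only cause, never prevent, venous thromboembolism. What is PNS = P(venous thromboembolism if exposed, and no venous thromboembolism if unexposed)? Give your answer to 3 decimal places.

p₁ = 0.335, p₀ = 0.148.
Under exogeneity and monotonicity, PNS = p₁ − p₀.
PNS = 0.335 − 0.148 = 0.187

PNS ≈ 0.187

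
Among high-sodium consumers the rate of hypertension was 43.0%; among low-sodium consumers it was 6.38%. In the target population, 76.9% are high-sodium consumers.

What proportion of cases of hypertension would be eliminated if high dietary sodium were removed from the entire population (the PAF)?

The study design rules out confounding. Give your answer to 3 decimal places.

PAF ≈ 0.815

p₁ = 0.43, p₀ = 0.0638.
Overall risk P(Y=1) = π·p₁ + (1−π)·p₀ = 0.769×0.43 + 0.231×0.0638 = 0.34541.
Under exogeneity, PAF = [P(Y=1) − p₀] / P(Y=1).
PAF = (0.34541 − 0.0638) / 0.34541 ≈ 0.8153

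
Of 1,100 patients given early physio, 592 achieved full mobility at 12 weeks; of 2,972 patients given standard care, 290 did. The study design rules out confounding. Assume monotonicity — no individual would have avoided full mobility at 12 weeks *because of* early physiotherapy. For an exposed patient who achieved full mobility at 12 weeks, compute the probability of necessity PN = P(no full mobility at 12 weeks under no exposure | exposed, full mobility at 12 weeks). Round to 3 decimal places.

PN ≈ 0.819

p₁ = P(outcome | exposed) = 592/1100 = 0.53818
p₀ = P(outcome | unexposed) = 290/2972 = 0.097577
Under exogeneity and monotonicity, PN = (p₁ − p₀) / p₁.
PN = (0.53818 − 0.097577) / 0.53818 = 0.4406 / 0.53818 ≈ 0.8187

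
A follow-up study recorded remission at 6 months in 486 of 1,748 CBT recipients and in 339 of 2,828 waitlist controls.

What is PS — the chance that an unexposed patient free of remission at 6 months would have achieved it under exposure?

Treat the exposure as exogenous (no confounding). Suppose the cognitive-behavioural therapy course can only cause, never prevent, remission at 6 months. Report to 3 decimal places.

p₁ = P(outcome | exposed) = 486/1748 = 0.27803
p₀ = P(outcome | unexposed) = 339/2828 = 0.11987
Under exogeneity and monotonicity, PS = (p₁ − p₀) / (1 − p₀).
PS = (0.27803 − 0.11987) / (1 − 0.11987) = 0.15816 / 0.88013 ≈ 0.1797

PS ≈ 0.180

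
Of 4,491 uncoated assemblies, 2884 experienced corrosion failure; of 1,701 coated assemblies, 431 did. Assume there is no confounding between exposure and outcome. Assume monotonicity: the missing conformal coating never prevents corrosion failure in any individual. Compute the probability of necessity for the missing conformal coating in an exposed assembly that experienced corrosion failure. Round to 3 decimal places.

PN ≈ 0.605

p₁ = P(outcome | exposed) = 2884/4491 = 0.64217
p₀ = P(outcome | unexposed) = 431/1701 = 0.25338
Under exogeneity and monotonicity, PN = (p₁ − p₀) / p₁.
PN = (0.64217 − 0.25338) / 0.64217 = 0.38879 / 0.64217 ≈ 0.6054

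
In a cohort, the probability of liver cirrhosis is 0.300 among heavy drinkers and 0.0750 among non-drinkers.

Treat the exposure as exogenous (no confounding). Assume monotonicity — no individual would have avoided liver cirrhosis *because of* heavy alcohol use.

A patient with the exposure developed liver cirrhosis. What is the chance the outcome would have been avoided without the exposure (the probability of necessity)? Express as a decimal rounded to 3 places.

PN ≈ 0.750

Let p₁ = 0.3, p₀ = 0.075.
Under exogeneity and monotonicity, PN = (p₁ − p₀) / p₁.
PN = (0.3 − 0.075) / 0.3 = 0.225 / 0.3 ≈ 0.7500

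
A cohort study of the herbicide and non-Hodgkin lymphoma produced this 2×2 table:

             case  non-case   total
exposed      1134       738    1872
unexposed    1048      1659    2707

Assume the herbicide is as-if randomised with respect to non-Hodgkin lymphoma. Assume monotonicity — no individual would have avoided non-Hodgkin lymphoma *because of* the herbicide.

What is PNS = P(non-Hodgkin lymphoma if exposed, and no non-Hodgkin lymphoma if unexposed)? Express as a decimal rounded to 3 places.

p₁ = P(outcome | exposed) = 1134/1872 = 0.60577
p₀ = P(outcome | unexposed) = 1048/2707 = 0.38714
Under exogeneity and monotonicity, PNS = p₁ − p₀.
PNS = 0.60577 − 0.38714 = 0.21862

PNS ≈ 0.219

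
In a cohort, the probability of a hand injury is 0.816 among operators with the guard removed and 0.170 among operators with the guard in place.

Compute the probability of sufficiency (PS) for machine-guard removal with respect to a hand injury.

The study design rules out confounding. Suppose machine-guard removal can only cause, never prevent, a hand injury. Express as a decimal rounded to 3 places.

Let p₁ = 0.816, p₀ = 0.17.
Under exogeneity and monotonicity, PS = (p₁ − p₀) / (1 − p₀).
PS = (0.816 − 0.17) / (1 − 0.17) = 0.646 / 0.83 ≈ 0.7783

PS ≈ 0.778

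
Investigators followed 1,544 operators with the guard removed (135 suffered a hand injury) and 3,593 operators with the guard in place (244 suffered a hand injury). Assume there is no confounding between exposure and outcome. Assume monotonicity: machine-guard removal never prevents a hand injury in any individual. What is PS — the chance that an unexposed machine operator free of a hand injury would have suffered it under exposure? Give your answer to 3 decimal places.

PS ≈ 0.021

p₁ = P(outcome | exposed) = 135/1544 = 0.087435
p₀ = P(outcome | unexposed) = 244/3593 = 0.06791
Under exogeneity and monotonicity, PS = (p₁ − p₀) / (1 − p₀).
PS = (0.087435 − 0.06791) / (1 − 0.06791) = 0.019525 / 0.93209 ≈ 0.0209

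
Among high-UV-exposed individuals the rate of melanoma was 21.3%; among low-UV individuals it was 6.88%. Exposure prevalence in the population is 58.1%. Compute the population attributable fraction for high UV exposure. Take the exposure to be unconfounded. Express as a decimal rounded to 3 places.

PAF ≈ 0.549

p₁ = 0.213, p₀ = 0.0688.
Overall risk P(Y=1) = π·p₁ + (1−π)·p₀ = 0.581×0.213 + 0.419×0.0688 = 0.15258.
Under exogeneity, PAF = [P(Y=1) − p₀] / P(Y=1).
PAF = (0.15258 − 0.0688) / 0.15258 ≈ 0.5491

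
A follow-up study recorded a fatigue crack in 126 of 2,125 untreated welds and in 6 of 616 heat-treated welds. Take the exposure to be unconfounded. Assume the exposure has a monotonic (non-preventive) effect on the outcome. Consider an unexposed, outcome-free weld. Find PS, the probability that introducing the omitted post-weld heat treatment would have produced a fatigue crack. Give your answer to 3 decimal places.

PS ≈ 0.050

p₁ = P(outcome | exposed) = 126/2125 = 0.059294
p₀ = P(outcome | unexposed) = 6/616 = 0.0097403
Under exogeneity and monotonicity, PS = (p₁ − p₀) / (1 − p₀).
PS = (0.059294 − 0.0097403) / (1 − 0.0097403) = 0.049554 / 0.99026 ≈ 0.0500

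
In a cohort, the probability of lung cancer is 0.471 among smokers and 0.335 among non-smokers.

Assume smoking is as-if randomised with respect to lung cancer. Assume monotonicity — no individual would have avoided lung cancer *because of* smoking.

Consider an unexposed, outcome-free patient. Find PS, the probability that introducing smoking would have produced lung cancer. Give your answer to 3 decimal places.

Let p₁ = 0.471, p₀ = 0.335.
Under exogeneity and monotonicity, PS = (p₁ − p₀) / (1 − p₀).
PS = (0.471 − 0.335) / (1 − 0.335) = 0.136 / 0.665 ≈ 0.2045

PS ≈ 0.205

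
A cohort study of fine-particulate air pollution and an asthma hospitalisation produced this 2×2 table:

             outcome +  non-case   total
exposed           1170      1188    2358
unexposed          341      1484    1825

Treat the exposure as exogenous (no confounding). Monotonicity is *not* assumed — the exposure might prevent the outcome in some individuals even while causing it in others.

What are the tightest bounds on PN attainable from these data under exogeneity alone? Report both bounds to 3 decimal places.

0.623 ≤ PN ≤ 1.000

p₁ = P(outcome | exposed) = 1170/2358 = 0.49618
p₀ = P(outcome | unexposed) = 341/1825 = 0.18685
Under exogeneity alone the bounds on PN are max{0,(p₁−p₀)/p₁} ≤ PN ≤ min{1,(1−p₀)/p₁}.
  lower = (p₁ − p₀)/p₁ = 0.30933 / 0.49618 ≈ 0.6234
  upper = min{1, (1 − p₀)/p₁} = 0.81315 / 0.49618 ≈ 1.6388 → capped at 1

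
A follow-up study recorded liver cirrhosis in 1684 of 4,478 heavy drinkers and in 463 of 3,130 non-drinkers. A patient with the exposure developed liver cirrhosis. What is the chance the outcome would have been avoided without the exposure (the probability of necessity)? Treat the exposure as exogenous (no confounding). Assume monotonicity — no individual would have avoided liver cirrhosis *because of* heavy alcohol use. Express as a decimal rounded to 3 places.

PN ≈ 0.607

p₁ = P(outcome | exposed) = 1684/4478 = 0.37606
p₀ = P(outcome | unexposed) = 463/3130 = 0.14792
Under exogeneity and monotonicity, PN = (p₁ − p₀) / p₁.
PN = (0.37606 − 0.14792) / 0.37606 = 0.22814 / 0.37606 ≈ 0.6067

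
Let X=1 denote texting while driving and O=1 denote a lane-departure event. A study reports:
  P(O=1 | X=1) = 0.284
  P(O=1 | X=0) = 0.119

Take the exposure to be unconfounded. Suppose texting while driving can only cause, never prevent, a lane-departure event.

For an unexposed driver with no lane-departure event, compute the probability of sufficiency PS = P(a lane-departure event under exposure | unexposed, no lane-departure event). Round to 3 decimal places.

Let p₁ = 0.284, p₀ = 0.119.
Under exogeneity and monotonicity, PS = (p₁ − p₀) / (1 − p₀).
PS = (0.284 − 0.119) / (1 − 0.119) = 0.165 / 0.881 ≈ 0.1873

PS ≈ 0.187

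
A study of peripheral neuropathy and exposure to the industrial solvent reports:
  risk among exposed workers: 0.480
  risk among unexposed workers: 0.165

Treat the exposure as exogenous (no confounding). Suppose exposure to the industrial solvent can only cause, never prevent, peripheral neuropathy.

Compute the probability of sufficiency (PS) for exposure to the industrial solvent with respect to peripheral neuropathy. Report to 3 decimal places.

Let p₁ = 0.48, p₀ = 0.165.
Under exogeneity and monotonicity, PS = (p₁ − p₀) / (1 − p₀).
PS = (0.48 − 0.165) / (1 − 0.165) = 0.315 / 0.835 ≈ 0.3772

PS ≈ 0.377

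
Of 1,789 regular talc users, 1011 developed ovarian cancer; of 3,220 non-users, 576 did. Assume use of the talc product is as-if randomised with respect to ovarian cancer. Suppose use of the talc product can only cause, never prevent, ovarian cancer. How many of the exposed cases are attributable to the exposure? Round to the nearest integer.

about 691 cases

p₁ = P(outcome | exposed) = 1011/1789 = 0.56512
p₀ = P(outcome | unexposed) = 576/3220 = 0.17888
PN = (p₁ − p₀)/p₁ = (0.56512 − 0.17888) / 0.56512 ≈ 0.68346.
Attributable cases ≈ PN × (exposed cases) = 0.68346 × 1011 ≈ 690.98.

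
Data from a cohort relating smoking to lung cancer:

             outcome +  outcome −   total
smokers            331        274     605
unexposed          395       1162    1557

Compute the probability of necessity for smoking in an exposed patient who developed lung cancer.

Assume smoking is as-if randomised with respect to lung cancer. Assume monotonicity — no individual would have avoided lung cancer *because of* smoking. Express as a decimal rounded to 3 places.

PN ≈ 0.536

p₁ = P(outcome | exposed) = 331/605 = 0.54711
p₀ = P(outcome | unexposed) = 395/1557 = 0.25369
Under exogeneity and monotonicity, PN = (p₁ − p₀)/p₁.
PN = (0.54711 − 0.25369) / 0.54711 ≈ 0.5363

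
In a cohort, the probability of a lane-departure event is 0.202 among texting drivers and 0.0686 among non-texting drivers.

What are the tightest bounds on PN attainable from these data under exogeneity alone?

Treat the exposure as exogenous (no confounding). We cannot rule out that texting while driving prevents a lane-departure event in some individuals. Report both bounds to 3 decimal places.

Let p₁ = 0.202, p₀ = 0.0686.
Under exogeneity alone the bounds on PN are max{0,(p₁−p₀)/p₁} ≤ PN ≤ min{1,(1−p₀)/p₁}.
  lower = (p₁ − p₀)/p₁ = 0.1334 / 0.202 ≈ 0.6604
  upper = min{1, (1 − p₀)/p₁} = 0.9314 / 0.202 ≈ 4.6109 → capped at 1

0.660 ≤ PN ≤ 1.000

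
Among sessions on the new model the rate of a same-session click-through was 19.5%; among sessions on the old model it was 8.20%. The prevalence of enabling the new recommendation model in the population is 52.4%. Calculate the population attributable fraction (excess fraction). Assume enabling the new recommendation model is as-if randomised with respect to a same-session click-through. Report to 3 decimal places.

p₁ = 0.195, p₀ = 0.082.
Overall risk P(Y=1) = π·p₁ + (1−π)·p₀ = 0.524×0.195 + 0.476×0.082 = 0.14121.
Under exogeneity, PAF = [P(Y=1) − p₀] / P(Y=1).
PAF = (0.14121 − 0.082) / 0.14121 ≈ 0.4193

PAF ≈ 0.419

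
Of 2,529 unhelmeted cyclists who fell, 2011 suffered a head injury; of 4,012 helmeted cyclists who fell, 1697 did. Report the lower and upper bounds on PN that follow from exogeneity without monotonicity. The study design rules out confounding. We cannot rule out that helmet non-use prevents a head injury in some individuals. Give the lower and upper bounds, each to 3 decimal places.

0.468 ≤ PN ≤ 0.726

p₁ = P(outcome | exposed) = 2011/2529 = 0.79518
p₀ = P(outcome | unexposed) = 1697/4012 = 0.42298
Under exogeneity alone the bounds on PN are max{0,(p₁−p₀)/p₁} ≤ PN ≤ min{1,(1−p₀)/p₁}.
  lower = (p₁ − p₀)/p₁ = 0.37219 / 0.79518 ≈ 0.4681
  upper = min{1, (1 − p₀)/p₁} = 0.57702 / 0.79518 ≈ 0.7256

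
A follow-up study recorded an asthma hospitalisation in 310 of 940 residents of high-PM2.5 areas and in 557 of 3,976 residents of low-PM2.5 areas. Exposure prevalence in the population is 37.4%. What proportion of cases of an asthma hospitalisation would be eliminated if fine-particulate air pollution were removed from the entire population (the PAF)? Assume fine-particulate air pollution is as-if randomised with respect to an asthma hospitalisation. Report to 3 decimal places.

PAF ≈ 0.336

p₁ = P(outcome | exposed) = 310/940 = 0.32979
p₀ = P(outcome | unexposed) = 557/3976 = 0.14009
Overall risk P(Y=1) = π·p₁ + (1−π)·p₀ = 0.374×0.32979 + 0.626×0.14009 = 0.21104.
Under exogeneity, PAF = [P(Y=1) − p₀] / P(Y=1).
PAF = (0.21104 − 0.14009) / 0.21104 ≈ 0.3362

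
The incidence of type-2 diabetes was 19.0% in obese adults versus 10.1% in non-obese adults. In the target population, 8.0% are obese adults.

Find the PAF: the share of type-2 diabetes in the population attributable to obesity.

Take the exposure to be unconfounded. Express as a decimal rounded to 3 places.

p₁ = 0.19, p₀ = 0.101.
Overall risk P(Y=1) = π·p₁ + (1−π)·p₀ = 0.08×0.19 + 0.92×0.101 = 0.10812.
Under exogeneity, PAF = [P(Y=1) − p₀] / P(Y=1).
PAF = (0.10812 − 0.101) / 0.10812 ≈ 0.0659

PAF ≈ 0.066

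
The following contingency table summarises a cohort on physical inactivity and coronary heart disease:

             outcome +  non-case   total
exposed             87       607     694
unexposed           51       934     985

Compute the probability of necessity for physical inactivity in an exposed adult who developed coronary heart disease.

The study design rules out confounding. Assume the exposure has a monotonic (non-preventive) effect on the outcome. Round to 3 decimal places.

PN ≈ 0.587

p₁ = P(outcome | exposed) = 87/694 = 0.12536
p₀ = P(outcome | unexposed) = 51/985 = 0.051777
Under exogeneity and monotonicity, PN = (p₁ − p₀)/p₁.
PN = (0.12536 − 0.051777) / 0.12536 ≈ 0.5870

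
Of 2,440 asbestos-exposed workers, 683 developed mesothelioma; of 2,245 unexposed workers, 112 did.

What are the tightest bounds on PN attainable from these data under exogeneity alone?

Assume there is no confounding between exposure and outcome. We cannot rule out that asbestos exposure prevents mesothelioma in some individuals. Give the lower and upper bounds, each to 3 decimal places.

0.822 ≤ PN ≤ 1.000

p₁ = P(outcome | exposed) = 683/2440 = 0.27992
p₀ = P(outcome | unexposed) = 112/2245 = 0.049889
Under exogeneity alone the bounds on PN are max{0,(p₁−p₀)/p₁} ≤ PN ≤ min{1,(1−p₀)/p₁}.
  lower = (p₁ − p₀)/p₁ = 0.23003 / 0.27992 ≈ 0.8218
  upper = min{1, (1 − p₀)/p₁} = 0.95011 / 0.27992 ≈ 3.3942 → capped at 1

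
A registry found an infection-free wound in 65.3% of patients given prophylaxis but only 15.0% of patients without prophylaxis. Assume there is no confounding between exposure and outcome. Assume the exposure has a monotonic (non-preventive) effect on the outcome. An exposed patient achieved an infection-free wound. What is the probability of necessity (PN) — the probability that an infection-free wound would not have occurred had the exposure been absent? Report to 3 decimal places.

p₁ = 0.653, p₀ = 0.15.
Under exogeneity and monotonicity, PN = (p₁ − p₀) / p₁.
PN = (0.653 − 0.15) / 0.653 = 0.503 / 0.653 ≈ 0.7703

PN ≈ 0.770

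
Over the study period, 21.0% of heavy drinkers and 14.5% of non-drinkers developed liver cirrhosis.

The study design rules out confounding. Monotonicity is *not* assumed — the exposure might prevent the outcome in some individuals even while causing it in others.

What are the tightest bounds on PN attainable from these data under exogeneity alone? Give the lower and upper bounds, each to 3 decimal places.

0.310 ≤ PN ≤ 1.000

p₁ = 0.21, p₀ = 0.145.
Under exogeneity alone the bounds on PN are max{0,(p₁−p₀)/p₁} ≤ PN ≤ min{1,(1−p₀)/p₁}.
  lower = (p₁ − p₀)/p₁ = 0.065 / 0.21 ≈ 0.3095
  upper = min{1, (1 − p₀)/p₁} = 0.855 / 0.21 ≈ 4.0714 → capped at 1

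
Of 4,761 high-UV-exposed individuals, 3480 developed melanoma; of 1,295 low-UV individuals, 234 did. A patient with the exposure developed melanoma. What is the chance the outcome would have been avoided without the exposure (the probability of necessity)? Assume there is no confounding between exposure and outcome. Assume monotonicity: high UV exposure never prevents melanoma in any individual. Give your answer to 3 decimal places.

p₁ = P(outcome | exposed) = 3480/4761 = 0.73094
p₀ = P(outcome | unexposed) = 234/1295 = 0.18069
Under exogeneity and monotonicity, PN = (p₁ − p₀) / p₁.
PN = (0.73094 − 0.18069) / 0.73094 = 0.55024 / 0.73094 ≈ 0.7528

PN ≈ 0.753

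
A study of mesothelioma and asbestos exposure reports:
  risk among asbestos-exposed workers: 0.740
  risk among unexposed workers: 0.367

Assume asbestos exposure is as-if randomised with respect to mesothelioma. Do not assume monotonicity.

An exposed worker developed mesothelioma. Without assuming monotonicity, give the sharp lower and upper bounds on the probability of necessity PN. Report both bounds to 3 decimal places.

0.504 ≤ PN ≤ 0.855

Let p₁ = 0.74, p₀ = 0.367.
Under exogeneity alone the bounds on PN are max{0,(p₁−p₀)/p₁} ≤ PN ≤ min{1,(1−p₀)/p₁}.
  lower = (p₁ − p₀)/p₁ = 0.373 / 0.74 ≈ 0.5041
  upper = min{1, (1 − p₀)/p₁} = 0.633 / 0.74 ≈ 0.8554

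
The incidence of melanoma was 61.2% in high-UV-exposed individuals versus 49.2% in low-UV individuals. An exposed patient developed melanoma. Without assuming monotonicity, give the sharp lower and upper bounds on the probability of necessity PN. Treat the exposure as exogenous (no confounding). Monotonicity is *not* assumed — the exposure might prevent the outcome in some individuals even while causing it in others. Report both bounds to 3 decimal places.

0.196 ≤ PN ≤ 0.830

p₁ = 0.612, p₀ = 0.492.
Under exogeneity alone the bounds on PN are max{0,(p₁−p₀)/p₁} ≤ PN ≤ min{1,(1−p₀)/p₁}.
  lower = (p₁ − p₀)/p₁ = 0.12 / 0.612 ≈ 0.1961
  upper = min{1, (1 − p₀)/p₁} = 0.508 / 0.612 ≈ 0.8301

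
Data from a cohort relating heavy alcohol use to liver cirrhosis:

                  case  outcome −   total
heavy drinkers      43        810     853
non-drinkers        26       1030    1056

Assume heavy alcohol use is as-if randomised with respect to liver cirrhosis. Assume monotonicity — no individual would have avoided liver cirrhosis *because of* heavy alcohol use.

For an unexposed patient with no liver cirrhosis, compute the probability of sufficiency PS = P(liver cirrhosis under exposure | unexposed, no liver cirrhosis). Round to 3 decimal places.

p₁ = P(outcome | exposed) = 43/853 = 0.05041
p₀ = P(outcome | unexposed) = 26/1056 = 0.024621
Under exogeneity and monotonicity, PS = (p₁ − p₀)/(1 − p₀).
PS = (0.05041 − 0.024621) / 0.97538 ≈ 0.0264

PS ≈ 0.026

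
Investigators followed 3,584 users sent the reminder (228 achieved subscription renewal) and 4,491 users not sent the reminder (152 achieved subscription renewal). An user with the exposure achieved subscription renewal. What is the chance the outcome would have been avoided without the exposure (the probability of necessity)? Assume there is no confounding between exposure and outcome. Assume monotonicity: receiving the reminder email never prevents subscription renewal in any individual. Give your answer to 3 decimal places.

p₁ = P(outcome | exposed) = 228/3584 = 0.063616
p₀ = P(outcome | unexposed) = 152/4491 = 0.033845
Under exogeneity and monotonicity, PN = (p₁ − p₀) / p₁.
PN = (0.063616 − 0.033845) / 0.063616 = 0.029771 / 0.063616 ≈ 0.4680

PN ≈ 0.468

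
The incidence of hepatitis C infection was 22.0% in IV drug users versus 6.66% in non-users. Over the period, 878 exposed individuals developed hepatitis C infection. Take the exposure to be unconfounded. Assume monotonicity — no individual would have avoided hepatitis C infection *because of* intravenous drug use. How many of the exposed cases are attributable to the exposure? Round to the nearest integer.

about 612 cases

p₁ = 0.22, p₀ = 0.0666.
PN = (p₁ − p₀)/p₁ = (0.22 − 0.0666) / 0.22 ≈ 0.69727.
Attributable cases ≈ PN × (exposed cases) = 0.69727 × 878 ≈ 612.21.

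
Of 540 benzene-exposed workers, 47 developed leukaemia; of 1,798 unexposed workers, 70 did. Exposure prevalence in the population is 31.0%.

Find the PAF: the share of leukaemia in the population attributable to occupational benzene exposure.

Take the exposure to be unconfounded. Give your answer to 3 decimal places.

PAF ≈ 0.277

p₁ = P(outcome | exposed) = 47/540 = 0.087037
p₀ = P(outcome | unexposed) = 70/1798 = 0.038932
Overall risk P(Y=1) = π·p₁ + (1−π)·p₀ = 0.31×0.087037 + 0.69×0.038932 = 0.053845.
Under exogeneity, PAF = [P(Y=1) − p₀] / P(Y=1).
PAF = (0.053845 − 0.038932) / 0.053845 ≈ 0.2770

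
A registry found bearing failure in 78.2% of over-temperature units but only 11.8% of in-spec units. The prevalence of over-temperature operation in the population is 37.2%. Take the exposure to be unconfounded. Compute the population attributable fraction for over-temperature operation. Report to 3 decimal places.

p₁ = 0.782, p₀ = 0.118.
Overall risk P(Y=1) = π·p₁ + (1−π)·p₀ = 0.372×0.782 + 0.628×0.118 = 0.36501.
Under exogeneity, PAF = [P(Y=1) − p₀] / P(Y=1).
PAF = (0.36501 − 0.118) / 0.36501 ≈ 0.6767

PAF ≈ 0.677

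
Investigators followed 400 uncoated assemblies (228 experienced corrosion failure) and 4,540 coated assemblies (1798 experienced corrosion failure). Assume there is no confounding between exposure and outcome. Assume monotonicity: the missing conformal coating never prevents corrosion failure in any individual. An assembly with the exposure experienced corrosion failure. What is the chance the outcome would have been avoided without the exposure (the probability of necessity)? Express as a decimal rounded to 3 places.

p₁ = P(outcome | exposed) = 228/400 = 0.57
p₀ = P(outcome | unexposed) = 1798/4540 = 0.39604
Under exogeneity and monotonicity, PN = (p₁ − p₀) / p₁.
PN = (0.57 − 0.39604) / 0.57 = 0.17396 / 0.57 ≈ 0.3052

PN ≈ 0.305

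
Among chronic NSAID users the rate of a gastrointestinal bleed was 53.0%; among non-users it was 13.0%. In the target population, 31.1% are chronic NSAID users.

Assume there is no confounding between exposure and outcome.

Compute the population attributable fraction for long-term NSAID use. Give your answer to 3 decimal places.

p₁ = 0.53, p₀ = 0.13.
Overall risk P(Y=1) = π·p₁ + (1−π)·p₀ = 0.311×0.53 + 0.689×0.13 = 0.2544.
Under exogeneity, PAF = [P(Y=1) − p₀] / P(Y=1).
PAF = (0.2544 − 0.13) / 0.2544 ≈ 0.4890

PAF ≈ 0.489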